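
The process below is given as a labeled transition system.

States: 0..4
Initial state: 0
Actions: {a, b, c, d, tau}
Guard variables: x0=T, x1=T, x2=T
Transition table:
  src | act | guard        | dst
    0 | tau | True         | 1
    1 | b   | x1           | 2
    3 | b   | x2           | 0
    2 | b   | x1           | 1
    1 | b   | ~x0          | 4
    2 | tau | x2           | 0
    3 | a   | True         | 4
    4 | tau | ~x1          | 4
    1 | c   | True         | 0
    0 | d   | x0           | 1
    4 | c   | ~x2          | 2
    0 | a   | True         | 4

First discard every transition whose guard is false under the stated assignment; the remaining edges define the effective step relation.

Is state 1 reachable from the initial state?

Answer: REACHABLE

Analysis:
Guard filter leaves 9 enabled edge(s).
Layer 0: {0}
Layer 1: {1,4}  total {0,1,4}
Layer 2: {2}  total {0,1,2,4}
R = {0,1,2,4}
witness 1: tau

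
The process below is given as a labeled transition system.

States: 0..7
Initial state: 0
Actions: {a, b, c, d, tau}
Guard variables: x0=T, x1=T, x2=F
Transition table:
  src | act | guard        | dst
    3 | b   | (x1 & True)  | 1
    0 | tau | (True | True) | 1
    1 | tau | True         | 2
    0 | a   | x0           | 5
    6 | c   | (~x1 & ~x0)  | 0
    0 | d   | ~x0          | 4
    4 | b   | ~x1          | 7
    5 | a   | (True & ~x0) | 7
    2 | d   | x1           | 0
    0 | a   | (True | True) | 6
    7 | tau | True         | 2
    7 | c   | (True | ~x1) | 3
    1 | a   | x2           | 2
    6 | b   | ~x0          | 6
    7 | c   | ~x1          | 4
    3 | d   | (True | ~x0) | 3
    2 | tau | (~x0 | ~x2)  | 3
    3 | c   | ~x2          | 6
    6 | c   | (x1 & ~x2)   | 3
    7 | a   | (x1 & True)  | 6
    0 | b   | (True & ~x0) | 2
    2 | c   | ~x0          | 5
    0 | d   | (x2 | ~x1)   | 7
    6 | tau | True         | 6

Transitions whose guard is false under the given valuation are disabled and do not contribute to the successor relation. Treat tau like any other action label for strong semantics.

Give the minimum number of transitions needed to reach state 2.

Answer: 2

Analysis:
BFS to 2:
  Layer 0: {0}
  Layer 1: {1,5,6}
  Layer 2: {2,3}
first hit 2 at d=2 via tau·tau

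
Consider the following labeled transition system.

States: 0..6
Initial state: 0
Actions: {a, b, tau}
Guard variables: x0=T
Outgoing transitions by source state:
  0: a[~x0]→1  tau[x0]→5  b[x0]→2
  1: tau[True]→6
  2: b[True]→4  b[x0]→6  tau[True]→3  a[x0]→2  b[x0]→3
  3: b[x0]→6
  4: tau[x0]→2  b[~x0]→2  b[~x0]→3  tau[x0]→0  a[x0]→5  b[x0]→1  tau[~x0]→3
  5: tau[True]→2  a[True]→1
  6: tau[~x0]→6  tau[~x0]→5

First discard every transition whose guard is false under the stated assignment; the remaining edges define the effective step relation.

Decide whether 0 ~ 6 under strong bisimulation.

Compute ~ classes (split until stable):
  P[0] = {{0,1,2,3,4,5,6}}
  P[1] = {{0},{1},{2,4},{3},{5},{6}}
  P[2] = {{0},{1},{2},{3},{4},{5},{6}}
7 equivalence class(es) (converged in 3)
0∈{0}, 6∈{6}

Answer: NOT BISIMILAR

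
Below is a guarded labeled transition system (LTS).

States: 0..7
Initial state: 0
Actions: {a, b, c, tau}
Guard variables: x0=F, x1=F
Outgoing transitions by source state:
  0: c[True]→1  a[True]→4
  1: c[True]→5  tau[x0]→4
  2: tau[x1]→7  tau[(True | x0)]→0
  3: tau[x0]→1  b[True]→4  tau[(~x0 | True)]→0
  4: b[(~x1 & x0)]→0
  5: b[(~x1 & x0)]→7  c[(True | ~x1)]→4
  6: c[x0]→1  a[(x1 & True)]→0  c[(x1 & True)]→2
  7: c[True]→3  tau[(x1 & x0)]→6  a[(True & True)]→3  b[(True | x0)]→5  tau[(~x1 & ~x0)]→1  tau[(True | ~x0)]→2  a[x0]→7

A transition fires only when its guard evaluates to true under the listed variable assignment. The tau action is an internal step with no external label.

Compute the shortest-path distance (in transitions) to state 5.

Answer: 2

Working:
Breadth-first toward 5:
  Layer 0: {0}
  Layer 1: {1,4}
  Layer 2: {5}
5 enters at depth 2; path c·c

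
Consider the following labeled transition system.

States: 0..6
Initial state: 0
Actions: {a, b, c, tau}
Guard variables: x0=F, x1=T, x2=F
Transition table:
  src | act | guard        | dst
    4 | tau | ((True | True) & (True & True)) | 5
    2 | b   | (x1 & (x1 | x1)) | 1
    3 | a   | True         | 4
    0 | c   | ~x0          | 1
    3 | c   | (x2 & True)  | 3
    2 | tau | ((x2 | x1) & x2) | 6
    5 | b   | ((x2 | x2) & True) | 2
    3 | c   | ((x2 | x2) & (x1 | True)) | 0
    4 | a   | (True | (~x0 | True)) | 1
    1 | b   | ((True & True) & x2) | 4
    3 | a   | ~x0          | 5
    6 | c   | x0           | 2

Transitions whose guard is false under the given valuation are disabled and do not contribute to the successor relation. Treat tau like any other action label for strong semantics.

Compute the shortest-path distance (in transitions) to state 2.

Answer: UNREACHABLE

Working:
BFS to 2:
  depth 0: {0}
  depth 1: {1}
2 never appears.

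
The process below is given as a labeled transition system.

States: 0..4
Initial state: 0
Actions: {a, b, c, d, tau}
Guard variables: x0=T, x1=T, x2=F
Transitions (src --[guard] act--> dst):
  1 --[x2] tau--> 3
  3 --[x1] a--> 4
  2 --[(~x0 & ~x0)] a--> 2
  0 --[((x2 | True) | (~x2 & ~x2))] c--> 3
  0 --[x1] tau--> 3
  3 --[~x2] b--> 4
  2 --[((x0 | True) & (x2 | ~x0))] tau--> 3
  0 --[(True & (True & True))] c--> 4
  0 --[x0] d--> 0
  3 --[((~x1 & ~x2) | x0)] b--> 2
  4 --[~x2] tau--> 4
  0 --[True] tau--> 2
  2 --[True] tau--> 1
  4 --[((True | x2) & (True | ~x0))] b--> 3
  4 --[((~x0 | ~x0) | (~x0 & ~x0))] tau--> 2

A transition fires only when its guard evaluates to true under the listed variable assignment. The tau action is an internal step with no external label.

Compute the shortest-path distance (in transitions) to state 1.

BFS to 1:
  L0 = {0}
  L1 = {2,3,4}
  L2 = {1}
depth(1)=2, e.g. tau·tau

Answer: 2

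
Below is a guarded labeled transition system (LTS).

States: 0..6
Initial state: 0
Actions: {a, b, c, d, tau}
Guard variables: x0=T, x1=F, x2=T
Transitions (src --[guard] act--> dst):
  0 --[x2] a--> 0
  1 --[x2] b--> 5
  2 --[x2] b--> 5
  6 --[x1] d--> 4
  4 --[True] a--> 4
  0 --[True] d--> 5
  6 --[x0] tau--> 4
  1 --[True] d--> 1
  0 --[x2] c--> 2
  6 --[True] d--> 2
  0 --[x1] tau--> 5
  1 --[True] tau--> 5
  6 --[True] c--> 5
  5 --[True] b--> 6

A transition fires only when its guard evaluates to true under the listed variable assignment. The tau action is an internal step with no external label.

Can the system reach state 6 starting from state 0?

12 transition(s) survive guard evaluation.
Layer 0: {0}
Layer 1: {2,5}  now seen {0,2,5}
Layer 2: {6}  now seen {0,2,5,6}
Layer 3: {4}  now seen {0,2,4,5,6}
R = {0,2,4,5,6}
Path to 6: d·b

Answer: REACHABLE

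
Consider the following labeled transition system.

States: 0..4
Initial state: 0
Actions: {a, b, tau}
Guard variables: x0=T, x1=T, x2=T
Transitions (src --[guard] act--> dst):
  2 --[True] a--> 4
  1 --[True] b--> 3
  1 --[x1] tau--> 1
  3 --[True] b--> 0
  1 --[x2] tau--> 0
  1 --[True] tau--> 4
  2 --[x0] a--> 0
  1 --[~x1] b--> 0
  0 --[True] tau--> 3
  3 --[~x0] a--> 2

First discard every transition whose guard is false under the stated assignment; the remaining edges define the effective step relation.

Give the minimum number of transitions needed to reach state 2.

BFS to 2:
  Layer 0: {0}
  Layer 1: {3}
2 never appears.

Answer: UNREACHABLE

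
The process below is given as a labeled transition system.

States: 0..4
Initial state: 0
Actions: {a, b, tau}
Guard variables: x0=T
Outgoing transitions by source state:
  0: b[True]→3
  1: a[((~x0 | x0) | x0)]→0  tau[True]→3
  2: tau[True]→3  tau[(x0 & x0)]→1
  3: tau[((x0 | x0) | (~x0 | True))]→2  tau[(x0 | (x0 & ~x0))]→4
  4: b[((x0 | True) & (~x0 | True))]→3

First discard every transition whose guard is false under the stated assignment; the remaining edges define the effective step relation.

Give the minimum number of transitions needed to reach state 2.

Answer: 2

Trace:
Breadth-first toward 2:
  L0 = {0}
  L1 = {3}
  L2 = {2,4}
depth(2)=2, e.g. b·tau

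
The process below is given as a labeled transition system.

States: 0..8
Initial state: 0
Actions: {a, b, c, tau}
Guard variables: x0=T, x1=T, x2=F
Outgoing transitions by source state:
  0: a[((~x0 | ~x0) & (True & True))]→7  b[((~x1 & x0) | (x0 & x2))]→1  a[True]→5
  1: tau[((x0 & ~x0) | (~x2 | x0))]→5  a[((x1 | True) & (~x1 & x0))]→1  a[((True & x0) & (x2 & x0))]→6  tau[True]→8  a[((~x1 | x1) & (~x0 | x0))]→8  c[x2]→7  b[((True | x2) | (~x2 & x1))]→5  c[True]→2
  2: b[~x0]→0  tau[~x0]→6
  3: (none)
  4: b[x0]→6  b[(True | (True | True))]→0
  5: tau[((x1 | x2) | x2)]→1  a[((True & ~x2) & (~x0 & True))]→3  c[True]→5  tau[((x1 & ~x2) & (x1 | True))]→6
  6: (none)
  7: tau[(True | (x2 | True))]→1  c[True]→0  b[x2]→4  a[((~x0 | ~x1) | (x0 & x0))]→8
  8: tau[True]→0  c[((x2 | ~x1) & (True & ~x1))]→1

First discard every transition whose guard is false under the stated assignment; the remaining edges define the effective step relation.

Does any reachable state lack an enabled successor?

Answer: DEADLOCK at state 2

Working:
Reach set: {0,1,2,5,6,8}
  0: a→5  [deg 1]
  1: a→8  b→5  c→2  tau→5  tau→8  [deg 5]
  2: ∅  [deadlock]
  5: c→5  tau→1  tau→6  [deg 3]
  6: ∅  [deadlock]
  8: tau→0  [deg 1]
witness 2: a·tau·c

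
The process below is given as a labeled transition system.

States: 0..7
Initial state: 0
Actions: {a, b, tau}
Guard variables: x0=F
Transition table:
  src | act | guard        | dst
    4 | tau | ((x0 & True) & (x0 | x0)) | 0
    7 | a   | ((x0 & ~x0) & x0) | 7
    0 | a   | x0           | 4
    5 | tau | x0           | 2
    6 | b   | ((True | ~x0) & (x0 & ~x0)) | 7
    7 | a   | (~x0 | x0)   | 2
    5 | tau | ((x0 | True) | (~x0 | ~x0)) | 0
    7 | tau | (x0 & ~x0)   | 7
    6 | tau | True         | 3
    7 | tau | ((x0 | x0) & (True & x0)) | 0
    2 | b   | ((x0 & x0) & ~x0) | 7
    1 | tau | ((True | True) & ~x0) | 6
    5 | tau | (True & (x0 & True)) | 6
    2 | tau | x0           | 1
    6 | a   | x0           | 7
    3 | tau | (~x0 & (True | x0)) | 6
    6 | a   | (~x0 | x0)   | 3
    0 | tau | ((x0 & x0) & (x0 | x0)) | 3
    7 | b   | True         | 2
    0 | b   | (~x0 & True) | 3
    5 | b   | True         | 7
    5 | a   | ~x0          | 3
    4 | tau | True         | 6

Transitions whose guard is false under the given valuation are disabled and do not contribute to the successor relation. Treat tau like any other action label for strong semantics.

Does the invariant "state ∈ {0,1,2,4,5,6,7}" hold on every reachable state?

Allowed set {0,1,2,4,5,6,7}
Reachable = {0,3,6}
  0: ok
  3: outside
  6: ok
witness against invariant: b → 3

Answer: INVARIANT VIOLATED at state 3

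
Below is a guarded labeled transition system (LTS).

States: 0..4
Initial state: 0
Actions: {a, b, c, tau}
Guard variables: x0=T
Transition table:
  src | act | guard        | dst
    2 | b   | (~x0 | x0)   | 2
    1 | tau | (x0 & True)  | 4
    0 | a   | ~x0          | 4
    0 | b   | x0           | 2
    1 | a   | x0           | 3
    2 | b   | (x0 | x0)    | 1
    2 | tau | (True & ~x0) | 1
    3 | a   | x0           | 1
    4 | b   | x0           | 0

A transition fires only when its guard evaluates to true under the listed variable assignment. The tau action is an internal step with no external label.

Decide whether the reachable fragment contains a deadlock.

R = {0,1,2,3,4}
  0: b→2  [1 out]
  1: a→3  tau→4  [2 out]
  2: b→1  b→2  [2 out]
  3: a→1  [1 out]
  4: b→0  [1 out]

Answer: DEADLOCK-FREE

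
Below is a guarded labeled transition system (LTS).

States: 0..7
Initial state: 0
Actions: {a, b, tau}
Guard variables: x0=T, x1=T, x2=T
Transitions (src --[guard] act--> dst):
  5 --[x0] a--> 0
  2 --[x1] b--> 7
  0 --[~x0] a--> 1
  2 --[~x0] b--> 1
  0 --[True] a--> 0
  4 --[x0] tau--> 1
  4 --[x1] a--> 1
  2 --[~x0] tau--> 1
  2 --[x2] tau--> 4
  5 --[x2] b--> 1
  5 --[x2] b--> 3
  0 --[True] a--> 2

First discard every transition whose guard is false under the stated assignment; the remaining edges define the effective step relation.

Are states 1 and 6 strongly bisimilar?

Bisimulation quotient by refinement:
  round 0: {{0,1,2,3,4,5,6,7}}
  round 1: {{0},{1,3,6,7},{2},{4},{5}}
5 equivalence class(es) (converged in 2)
[1]={1,3,6,7}  [6]={1,3,6,7}

Answer: BISIMILAR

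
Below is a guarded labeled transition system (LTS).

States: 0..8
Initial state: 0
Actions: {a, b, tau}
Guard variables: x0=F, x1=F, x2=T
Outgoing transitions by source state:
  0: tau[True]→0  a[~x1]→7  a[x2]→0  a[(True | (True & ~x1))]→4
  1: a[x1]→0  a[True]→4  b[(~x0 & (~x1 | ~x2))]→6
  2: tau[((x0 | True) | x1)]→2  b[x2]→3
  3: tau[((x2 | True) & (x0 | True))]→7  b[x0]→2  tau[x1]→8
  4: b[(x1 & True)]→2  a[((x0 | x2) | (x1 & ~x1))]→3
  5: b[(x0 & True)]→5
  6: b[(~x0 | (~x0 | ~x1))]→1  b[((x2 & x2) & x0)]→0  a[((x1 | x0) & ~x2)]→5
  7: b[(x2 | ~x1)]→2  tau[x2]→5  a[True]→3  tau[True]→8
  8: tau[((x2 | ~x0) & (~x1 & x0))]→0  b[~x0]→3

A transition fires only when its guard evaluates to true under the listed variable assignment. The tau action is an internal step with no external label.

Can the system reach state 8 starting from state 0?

Guard filter leaves 16 enabled edge(s).
depth 0: {0}
depth 1: {4,7}  now seen {0,4,7}
depth 2: {2,3,5,8}  now seen {0,2,3,4,5,7,8}
Reachable = {0,2,3,4,5,7,8}
witness 8: a·tau

Answer: REACHABLE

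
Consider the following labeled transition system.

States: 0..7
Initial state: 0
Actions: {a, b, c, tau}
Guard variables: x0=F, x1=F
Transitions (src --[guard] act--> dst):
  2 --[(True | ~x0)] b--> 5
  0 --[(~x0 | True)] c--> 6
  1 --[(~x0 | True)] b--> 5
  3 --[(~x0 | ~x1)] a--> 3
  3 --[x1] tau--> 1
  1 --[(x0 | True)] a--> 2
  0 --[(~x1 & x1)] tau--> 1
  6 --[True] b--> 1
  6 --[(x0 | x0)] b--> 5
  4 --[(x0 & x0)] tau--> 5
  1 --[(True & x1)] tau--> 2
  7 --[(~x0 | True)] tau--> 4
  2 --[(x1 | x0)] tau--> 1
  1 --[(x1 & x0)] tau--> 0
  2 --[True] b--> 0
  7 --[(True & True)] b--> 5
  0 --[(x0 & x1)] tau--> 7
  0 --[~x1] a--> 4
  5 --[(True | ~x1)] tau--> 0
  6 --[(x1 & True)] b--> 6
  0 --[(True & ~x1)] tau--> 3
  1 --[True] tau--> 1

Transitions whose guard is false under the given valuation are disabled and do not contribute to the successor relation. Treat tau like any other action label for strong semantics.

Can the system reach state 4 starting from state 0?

Answer: REACHABLE

Working:
After dropping false guards: 13 live edges.
depth 0: {0}
depth 1: {3,4,6}  total {0,3,4,6}
depth 2: {1}  total {0,1,3,4,6}
depth 3: {2,5}  total {0,1,2,3,4,5,6}
Reach set: {0,1,2,3,4,5,6}
trace reaching 4: a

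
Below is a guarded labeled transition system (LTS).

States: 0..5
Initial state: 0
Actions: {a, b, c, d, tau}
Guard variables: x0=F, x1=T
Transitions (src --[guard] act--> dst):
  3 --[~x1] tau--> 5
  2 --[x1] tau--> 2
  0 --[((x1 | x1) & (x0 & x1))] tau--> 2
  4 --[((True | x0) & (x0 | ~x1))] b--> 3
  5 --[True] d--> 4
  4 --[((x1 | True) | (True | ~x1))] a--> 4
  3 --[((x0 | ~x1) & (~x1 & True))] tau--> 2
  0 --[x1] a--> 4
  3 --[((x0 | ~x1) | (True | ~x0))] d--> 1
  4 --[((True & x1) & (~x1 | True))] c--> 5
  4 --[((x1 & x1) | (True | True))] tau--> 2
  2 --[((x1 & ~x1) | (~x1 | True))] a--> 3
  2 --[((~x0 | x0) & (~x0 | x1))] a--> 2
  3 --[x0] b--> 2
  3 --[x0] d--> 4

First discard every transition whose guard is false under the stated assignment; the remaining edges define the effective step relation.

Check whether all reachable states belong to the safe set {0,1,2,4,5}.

Answer: INVARIANT VIOLATED at state 3

Trace:
Inv-set: {0,1,2,4,5}
Reachable = {0,1,2,3,4,5}
  0: safe
  1: safe
  2: safe
  3: ✗ unsafe
  4: safe
  5: safe
reach 3 via a·tau·a — violates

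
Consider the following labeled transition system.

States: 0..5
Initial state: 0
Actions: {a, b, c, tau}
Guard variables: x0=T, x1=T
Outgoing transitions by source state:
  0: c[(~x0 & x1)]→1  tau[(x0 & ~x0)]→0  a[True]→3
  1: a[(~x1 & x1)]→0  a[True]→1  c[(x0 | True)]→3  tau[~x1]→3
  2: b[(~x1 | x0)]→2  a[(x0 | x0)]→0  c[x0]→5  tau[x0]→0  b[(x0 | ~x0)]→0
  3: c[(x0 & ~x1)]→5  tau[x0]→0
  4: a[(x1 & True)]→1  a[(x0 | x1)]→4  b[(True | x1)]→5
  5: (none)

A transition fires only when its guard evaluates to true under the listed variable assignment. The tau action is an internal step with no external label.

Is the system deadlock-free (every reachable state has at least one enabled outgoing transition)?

Reach set: {0,3}
  0: a→3  [1 exit(s)]
  3: tau→0  [1 exit(s)]

Answer: DEADLOCK-FREE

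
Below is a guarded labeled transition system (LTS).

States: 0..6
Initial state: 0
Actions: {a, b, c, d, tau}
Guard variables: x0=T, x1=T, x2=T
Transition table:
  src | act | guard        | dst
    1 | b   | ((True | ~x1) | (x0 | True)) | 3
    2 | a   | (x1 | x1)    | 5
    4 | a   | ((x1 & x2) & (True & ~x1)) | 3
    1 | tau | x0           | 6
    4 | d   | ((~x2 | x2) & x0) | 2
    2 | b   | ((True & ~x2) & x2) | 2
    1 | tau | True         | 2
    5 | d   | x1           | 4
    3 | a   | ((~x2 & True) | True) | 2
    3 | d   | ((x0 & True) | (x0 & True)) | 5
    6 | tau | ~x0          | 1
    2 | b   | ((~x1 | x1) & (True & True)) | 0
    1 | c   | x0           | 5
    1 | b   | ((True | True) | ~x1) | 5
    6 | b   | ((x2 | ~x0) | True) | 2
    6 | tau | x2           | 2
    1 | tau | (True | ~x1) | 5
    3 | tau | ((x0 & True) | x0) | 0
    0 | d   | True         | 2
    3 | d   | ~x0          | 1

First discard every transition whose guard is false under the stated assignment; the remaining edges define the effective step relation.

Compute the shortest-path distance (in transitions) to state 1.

Answer: UNREACHABLE

Working:
BFS to 1:
  L0 = {0}
  L1 = {2}
  L2 = {5}
  L3 = {4}
1 never appears.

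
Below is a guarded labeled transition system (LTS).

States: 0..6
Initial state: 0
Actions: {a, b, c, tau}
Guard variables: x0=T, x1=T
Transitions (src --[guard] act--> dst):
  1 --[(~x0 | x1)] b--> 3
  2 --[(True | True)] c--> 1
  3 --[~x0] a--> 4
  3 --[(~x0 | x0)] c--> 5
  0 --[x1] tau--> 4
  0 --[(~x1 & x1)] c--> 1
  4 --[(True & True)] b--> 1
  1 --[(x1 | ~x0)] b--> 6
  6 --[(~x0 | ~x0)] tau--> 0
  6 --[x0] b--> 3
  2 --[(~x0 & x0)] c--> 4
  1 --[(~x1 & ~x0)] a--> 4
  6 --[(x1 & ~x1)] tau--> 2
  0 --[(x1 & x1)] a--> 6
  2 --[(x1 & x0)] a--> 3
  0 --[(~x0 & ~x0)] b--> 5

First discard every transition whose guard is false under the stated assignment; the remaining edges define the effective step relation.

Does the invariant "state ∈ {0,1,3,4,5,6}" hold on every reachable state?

Inv-set: {0,1,3,4,5,6}
Reach set: {0,1,3,4,5,6}
  0: safe
  1: safe
  3: safe
  4: safe
  5: safe
  6: safe

Answer: INVARIANT HOLDS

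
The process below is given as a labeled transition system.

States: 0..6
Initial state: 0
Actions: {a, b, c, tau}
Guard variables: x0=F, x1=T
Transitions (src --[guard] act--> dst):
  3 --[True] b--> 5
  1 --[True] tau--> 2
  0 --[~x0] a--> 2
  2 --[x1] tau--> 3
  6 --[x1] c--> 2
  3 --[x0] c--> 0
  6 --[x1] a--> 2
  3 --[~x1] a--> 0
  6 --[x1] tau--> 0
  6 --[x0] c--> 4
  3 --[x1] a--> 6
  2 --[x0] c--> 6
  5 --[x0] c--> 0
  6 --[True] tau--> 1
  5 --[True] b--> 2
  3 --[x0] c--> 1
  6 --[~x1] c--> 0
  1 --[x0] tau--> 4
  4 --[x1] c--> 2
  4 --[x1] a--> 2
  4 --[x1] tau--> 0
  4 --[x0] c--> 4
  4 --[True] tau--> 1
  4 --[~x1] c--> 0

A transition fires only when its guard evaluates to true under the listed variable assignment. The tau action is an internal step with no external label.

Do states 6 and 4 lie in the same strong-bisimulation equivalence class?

Bisimulation quotient by refinement:
  P[0] = {{0,1,2,3,4,5,6}}
  P[1] = {{0},{1,2},{3},{4,6},{5}}
  P[2] = {{0},{1},{2},{3},{4,6},{5}}
Fixed point at round 3; 6 class(es).
class of 6: {4,6}; class of 4: {4,6}

Answer: BISIMILAR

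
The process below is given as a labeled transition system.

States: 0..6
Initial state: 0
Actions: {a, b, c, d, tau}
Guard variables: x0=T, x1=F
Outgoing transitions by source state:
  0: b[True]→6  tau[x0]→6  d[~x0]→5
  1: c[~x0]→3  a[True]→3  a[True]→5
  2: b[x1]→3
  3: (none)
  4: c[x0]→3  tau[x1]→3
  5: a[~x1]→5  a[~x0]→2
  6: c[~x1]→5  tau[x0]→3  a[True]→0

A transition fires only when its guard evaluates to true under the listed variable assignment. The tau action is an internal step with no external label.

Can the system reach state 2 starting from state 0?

9 transition(s) survive guard evaluation.
depth 0: {0}
depth 1: {6}  total {0,6}
depth 2: {3,5}  total {0,3,5,6}
Reach set: {0,3,5,6}

Answer: UNREACHABLE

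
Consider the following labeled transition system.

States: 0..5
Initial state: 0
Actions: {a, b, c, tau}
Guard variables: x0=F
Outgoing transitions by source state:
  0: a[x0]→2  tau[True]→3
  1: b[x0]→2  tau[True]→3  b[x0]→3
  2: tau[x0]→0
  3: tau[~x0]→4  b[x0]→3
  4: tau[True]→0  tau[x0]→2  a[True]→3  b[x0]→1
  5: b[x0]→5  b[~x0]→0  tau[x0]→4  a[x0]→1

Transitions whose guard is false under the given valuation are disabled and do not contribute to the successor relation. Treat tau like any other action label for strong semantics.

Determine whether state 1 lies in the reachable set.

Guard filter leaves 6 enabled edge(s).
depth 0: {0}
depth 1: {3}  total {0,3}
depth 2: {4}  total {0,3,4}
R = {0,3,4}

Answer: UNREACHABLE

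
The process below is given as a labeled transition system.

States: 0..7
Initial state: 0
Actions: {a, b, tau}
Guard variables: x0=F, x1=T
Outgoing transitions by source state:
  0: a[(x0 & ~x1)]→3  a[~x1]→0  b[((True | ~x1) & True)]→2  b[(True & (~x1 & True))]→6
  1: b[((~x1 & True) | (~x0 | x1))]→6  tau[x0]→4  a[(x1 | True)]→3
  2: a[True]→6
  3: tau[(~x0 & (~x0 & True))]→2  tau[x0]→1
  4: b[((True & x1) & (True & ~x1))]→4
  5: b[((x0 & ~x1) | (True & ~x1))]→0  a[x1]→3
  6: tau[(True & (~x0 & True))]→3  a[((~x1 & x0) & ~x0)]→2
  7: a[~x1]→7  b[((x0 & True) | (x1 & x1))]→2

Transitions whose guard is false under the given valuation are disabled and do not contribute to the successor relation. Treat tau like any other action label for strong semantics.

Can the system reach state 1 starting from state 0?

After dropping false guards: 8 live edges.
L0 = {0}
L1 = {2}  now seen {0,2}
L2 = {6}  now seen {0,2,6}
L3 = {3}  now seen {0,2,3,6}
Reach set: {0,2,3,6}

Answer: UNREACHABLE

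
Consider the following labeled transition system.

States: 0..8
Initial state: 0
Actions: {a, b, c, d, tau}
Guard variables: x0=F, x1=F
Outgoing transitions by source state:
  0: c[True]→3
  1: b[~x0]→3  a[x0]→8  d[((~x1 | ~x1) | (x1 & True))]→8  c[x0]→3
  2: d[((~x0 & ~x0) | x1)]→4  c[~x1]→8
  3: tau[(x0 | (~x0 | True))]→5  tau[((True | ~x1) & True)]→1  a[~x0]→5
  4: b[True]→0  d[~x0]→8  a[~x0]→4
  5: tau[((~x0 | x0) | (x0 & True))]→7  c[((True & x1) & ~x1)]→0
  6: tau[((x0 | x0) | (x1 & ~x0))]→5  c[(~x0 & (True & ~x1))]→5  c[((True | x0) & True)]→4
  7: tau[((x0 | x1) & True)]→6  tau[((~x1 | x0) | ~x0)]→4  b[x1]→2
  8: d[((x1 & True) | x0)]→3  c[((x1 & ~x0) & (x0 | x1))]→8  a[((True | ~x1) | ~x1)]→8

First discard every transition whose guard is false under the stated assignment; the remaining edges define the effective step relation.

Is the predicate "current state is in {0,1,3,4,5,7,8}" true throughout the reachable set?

Answer: INVARIANT HOLDS

Working:
Inv-set: {0,1,3,4,5,7,8}
Reachable = {0,1,3,4,5,7,8}
  0: ok
  1: ok
  3: ok
  4: ok
  5: ok
  7: ok
  8: ok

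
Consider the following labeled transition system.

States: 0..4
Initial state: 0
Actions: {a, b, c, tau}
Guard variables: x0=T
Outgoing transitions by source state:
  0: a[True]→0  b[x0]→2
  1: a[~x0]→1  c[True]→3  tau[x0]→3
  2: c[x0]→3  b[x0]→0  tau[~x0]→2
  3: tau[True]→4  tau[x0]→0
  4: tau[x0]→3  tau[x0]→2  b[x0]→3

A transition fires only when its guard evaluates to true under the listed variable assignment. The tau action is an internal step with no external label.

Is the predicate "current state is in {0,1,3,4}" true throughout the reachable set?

Allowed set {0,1,3,4}
Reach set: {0,2,3,4}
  0: ✓
  2: outside
  3: ✓
  4: ✓
witness against invariant: b → 2

Answer: INVARIANT VIOLATED at state 2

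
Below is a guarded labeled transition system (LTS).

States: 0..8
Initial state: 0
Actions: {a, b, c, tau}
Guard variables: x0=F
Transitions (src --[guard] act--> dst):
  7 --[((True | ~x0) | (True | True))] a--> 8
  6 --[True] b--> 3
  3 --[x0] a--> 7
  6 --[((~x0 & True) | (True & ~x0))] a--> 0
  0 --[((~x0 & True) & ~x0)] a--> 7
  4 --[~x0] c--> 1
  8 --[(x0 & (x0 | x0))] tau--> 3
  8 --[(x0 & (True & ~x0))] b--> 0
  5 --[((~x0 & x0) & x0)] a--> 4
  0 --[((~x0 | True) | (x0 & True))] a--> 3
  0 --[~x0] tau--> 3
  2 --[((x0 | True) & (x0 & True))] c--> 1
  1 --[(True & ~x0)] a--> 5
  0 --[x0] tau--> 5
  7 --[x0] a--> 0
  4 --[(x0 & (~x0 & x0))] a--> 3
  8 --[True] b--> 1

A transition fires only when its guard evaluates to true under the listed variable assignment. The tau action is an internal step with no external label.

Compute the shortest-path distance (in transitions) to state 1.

Answer: 3

Analysis:
BFS to 1:
  L0 = {0}
  L1 = {3,7}
  L2 = {8}
  L3 = {1}
depth(1)=3, e.g. a·a·b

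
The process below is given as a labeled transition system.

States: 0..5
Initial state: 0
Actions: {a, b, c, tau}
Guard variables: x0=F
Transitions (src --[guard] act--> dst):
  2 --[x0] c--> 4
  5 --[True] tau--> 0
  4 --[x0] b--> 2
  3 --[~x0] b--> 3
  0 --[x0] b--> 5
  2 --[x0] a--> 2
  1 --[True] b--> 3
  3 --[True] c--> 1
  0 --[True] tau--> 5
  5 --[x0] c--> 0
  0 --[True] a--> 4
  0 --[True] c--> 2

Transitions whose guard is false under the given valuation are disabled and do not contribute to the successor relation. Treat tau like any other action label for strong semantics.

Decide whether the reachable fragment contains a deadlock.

Answer: DEADLOCK at state 2

Working:
R = {0,2,4,5}
  0: a→4  c→2  tau→5  [deg 3]
  2: ∅  [STUCK]
  4: ∅  [STUCK]
  5: tau→0  [deg 1]
trace reaching 2: c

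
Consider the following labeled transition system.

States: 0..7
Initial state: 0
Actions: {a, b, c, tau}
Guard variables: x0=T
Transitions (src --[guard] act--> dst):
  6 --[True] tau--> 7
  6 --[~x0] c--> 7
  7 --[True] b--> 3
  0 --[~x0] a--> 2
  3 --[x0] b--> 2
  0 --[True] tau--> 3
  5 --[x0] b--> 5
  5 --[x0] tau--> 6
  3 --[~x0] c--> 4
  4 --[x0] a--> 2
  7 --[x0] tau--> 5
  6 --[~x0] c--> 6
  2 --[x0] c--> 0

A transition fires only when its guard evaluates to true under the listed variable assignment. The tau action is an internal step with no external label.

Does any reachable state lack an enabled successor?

Answer: DEADLOCK-FREE

Analysis:
R = {0,2,3}
  0: tau→3  [deg 1]
  2: c→0  [deg 1]
  3: b→2  [deg 1]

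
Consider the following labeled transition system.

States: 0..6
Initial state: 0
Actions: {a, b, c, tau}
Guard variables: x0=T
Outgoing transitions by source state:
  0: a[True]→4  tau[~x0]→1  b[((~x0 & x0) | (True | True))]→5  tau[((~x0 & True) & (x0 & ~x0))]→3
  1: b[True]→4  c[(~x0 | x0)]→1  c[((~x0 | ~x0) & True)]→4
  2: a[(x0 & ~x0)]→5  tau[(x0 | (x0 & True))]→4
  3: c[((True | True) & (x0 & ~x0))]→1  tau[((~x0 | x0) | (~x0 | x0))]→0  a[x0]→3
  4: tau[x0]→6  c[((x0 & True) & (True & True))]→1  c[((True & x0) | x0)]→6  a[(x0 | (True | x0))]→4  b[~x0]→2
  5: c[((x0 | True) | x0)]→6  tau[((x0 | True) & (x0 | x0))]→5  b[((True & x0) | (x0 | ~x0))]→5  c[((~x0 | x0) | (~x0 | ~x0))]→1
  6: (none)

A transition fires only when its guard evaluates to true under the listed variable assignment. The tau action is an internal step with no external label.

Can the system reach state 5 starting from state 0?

Answer: REACHABLE

Working:
After dropping false guards: 15 live edges.
Layer 0: {0}
Layer 1: {4,5}  now seen {0,4,5}
Layer 2: {1,6}  now seen {0,1,4,5,6}
Reach set: {0,1,4,5,6}
witness 5: b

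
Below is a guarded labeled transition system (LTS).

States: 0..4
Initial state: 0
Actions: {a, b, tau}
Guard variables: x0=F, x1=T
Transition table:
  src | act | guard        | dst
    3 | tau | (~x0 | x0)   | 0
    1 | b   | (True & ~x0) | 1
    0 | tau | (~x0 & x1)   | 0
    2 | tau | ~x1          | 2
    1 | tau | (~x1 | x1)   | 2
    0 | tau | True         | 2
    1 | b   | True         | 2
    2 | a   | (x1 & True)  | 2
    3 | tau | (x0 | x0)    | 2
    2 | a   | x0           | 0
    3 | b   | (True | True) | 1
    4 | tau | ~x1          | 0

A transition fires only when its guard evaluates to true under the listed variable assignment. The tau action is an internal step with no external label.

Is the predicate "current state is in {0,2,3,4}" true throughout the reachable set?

Answer: INVARIANT HOLDS

Working:
Allowed set {0,2,3,4}
R = {0,2}
  0: ok
  2: ok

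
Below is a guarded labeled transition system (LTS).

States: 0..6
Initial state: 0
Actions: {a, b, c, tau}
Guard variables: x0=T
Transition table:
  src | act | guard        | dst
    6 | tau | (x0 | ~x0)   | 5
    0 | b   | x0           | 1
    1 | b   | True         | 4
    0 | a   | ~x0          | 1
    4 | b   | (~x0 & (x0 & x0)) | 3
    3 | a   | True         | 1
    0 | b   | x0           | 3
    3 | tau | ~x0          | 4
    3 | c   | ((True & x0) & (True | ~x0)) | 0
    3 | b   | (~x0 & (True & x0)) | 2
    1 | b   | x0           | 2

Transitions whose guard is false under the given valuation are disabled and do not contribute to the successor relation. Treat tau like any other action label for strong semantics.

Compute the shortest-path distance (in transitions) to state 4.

Answer: 2

Analysis:
Breadth-first toward 4:
  depth 0: {0}
  depth 1: {1,3}
  depth 2: {2,4}
depth(4)=2, e.g. b·b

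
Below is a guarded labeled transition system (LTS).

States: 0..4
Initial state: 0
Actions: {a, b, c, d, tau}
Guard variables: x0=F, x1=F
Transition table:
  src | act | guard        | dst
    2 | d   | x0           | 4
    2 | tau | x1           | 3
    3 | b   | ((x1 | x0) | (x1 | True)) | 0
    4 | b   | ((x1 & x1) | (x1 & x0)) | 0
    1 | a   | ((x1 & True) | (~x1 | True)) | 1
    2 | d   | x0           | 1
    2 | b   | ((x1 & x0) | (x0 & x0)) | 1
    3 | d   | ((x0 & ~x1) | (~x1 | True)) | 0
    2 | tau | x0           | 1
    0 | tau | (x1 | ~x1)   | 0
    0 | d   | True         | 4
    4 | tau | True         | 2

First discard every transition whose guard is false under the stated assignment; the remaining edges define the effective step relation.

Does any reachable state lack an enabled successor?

Answer: DEADLOCK at state 2

Working:
Reachable = {0,2,4}
  0: d→4  tau→0  [2 exit(s)]
  2: ∅  [no exit]
  4: tau→2  [1 exit(s)]
Path to 2: d·tau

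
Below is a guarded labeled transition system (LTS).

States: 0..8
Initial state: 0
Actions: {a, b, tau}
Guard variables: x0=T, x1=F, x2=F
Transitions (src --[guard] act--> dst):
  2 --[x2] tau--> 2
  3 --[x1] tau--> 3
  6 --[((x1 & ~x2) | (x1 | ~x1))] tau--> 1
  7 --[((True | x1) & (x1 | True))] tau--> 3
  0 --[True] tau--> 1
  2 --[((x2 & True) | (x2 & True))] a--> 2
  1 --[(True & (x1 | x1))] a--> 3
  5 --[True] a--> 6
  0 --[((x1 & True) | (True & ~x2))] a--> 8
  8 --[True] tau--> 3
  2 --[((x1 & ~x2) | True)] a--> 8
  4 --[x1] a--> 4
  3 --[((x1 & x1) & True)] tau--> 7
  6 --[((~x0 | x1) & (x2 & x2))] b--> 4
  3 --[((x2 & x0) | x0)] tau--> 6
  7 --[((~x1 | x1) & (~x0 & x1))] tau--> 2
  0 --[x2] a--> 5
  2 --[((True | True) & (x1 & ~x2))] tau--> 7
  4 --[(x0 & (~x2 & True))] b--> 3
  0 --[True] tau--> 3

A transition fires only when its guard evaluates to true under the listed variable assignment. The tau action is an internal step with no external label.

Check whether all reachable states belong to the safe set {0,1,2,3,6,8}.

Answer: INVARIANT HOLDS

Trace:
Safe = {0,1,2,3,6,8}
Reachable = {0,1,3,6,8}
  0: ✓
  1: ✓
  3: ✓
  6: ✓
  8: ✓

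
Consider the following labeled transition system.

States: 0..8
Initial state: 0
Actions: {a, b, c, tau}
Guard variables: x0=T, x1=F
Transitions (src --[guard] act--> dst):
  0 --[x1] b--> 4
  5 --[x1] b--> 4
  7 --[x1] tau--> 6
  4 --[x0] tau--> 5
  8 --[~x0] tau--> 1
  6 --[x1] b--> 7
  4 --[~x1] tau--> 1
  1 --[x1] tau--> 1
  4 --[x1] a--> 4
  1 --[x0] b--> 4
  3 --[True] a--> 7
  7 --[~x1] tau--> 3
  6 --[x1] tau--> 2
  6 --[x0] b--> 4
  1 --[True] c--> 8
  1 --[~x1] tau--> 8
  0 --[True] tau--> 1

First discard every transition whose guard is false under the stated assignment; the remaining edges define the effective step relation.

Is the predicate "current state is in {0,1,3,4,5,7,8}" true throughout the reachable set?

Answer: INVARIANT HOLDS

Analysis:
Allowed set {0,1,3,4,5,7,8}
R = {0,1,4,5,8}
  0: safe
  1: safe
  4: safe
  5: safe
  8: safe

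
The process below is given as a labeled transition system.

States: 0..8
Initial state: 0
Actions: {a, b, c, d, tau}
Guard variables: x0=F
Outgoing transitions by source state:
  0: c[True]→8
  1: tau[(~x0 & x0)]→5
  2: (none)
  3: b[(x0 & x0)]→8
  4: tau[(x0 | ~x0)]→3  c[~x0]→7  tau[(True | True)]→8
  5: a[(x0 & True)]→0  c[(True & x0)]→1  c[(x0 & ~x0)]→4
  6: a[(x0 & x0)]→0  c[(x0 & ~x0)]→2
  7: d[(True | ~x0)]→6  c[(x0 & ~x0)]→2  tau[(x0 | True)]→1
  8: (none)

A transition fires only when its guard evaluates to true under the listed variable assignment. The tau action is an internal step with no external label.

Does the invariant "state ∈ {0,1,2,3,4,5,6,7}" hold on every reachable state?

Safe = {0,1,2,3,4,5,6,7}
Reachable = {0,8}
  0: ✓
  8: VIOLATES
witness against invariant: c → 8

Answer: INVARIANT VIOLATED at state 8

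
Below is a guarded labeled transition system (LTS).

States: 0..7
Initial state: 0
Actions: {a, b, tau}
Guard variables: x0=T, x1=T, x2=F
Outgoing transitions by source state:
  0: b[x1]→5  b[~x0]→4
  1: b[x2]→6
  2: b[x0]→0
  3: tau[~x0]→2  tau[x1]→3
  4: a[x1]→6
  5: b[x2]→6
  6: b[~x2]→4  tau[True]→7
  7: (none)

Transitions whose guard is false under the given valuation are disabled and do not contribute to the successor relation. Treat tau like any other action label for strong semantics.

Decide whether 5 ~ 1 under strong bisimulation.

Answer: BISIMILAR

Analysis:
Refine partition for ~:
  round 0: {{0,1,2,3,4,5,6,7}}
  round 1: {{0,2},{1,5,7},{3},{4},{6}}
  round 2: {{0},{1,5,7},{2},{3},{4},{6}}
stable after 3 split(s): 6 block(s)
5∈{1,5,7}, 1∈{1,5,7}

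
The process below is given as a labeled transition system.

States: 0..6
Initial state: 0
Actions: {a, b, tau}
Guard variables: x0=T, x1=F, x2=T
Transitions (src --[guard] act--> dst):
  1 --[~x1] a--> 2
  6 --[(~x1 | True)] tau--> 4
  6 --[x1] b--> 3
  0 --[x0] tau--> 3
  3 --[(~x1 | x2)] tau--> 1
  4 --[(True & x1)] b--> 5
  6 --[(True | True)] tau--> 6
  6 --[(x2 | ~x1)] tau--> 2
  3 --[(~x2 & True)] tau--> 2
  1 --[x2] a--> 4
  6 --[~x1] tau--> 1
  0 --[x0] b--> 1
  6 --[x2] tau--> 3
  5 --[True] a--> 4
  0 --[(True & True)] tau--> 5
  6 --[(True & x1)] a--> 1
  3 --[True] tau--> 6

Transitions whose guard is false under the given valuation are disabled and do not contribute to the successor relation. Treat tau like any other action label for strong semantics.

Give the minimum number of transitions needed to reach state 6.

Answer: 2

Working:
Layered search for 6:
  L0 = {0}
  L1 = {1,3,5}
  L2 = {2,4,6}
first hit 6 at d=2 via tau·tau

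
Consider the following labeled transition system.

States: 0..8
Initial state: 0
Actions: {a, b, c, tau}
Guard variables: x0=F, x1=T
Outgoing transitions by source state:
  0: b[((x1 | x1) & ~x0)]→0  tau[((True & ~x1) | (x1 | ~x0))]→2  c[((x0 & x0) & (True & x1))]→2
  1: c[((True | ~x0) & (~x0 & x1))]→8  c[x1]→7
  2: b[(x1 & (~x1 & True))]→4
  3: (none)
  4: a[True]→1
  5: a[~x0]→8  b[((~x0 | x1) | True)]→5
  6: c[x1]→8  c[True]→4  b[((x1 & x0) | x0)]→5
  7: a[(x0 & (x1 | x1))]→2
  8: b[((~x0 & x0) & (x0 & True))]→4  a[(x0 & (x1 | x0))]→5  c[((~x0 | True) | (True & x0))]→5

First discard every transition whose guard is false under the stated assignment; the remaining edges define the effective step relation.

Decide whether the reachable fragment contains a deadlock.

Reachable = {0,2}
  0: b→0  tau→2  [2 out]
  2: ∅  [deadlock]
Path to 2: tau

Answer: DEADLOCK at state 2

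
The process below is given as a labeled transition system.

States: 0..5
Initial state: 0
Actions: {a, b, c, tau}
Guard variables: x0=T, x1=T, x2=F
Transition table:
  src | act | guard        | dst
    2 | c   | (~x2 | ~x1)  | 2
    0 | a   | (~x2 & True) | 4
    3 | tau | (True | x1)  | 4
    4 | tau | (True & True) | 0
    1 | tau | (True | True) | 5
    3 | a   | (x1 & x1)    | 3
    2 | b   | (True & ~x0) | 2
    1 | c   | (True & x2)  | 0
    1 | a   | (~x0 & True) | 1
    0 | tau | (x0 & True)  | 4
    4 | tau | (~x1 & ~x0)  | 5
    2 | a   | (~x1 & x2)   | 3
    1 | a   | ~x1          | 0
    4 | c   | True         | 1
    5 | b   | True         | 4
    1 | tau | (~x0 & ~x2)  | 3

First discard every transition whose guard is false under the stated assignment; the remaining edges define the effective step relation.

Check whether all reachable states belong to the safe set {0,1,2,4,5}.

Inv-set: {0,1,2,4,5}
R = {0,1,4,5}
  0: safe
  1: safe
  4: safe
  5: safe

Answer: INVARIANT HOLDS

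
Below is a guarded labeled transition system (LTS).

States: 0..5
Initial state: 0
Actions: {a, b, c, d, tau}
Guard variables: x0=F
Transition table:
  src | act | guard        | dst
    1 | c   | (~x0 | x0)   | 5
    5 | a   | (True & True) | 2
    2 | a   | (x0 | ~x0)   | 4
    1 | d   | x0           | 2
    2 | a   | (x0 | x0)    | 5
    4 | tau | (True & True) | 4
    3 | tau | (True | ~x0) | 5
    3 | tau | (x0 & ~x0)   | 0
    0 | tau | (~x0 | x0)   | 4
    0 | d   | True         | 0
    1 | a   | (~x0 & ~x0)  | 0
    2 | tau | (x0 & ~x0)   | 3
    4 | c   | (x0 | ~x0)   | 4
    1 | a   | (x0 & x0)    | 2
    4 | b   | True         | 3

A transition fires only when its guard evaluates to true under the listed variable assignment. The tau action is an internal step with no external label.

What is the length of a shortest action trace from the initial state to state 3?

Layered search for 3:
  depth 0: {0}
  depth 1: {4}
  depth 2: {3}
first hit 3 at d=2 via tau·b

Answer: 2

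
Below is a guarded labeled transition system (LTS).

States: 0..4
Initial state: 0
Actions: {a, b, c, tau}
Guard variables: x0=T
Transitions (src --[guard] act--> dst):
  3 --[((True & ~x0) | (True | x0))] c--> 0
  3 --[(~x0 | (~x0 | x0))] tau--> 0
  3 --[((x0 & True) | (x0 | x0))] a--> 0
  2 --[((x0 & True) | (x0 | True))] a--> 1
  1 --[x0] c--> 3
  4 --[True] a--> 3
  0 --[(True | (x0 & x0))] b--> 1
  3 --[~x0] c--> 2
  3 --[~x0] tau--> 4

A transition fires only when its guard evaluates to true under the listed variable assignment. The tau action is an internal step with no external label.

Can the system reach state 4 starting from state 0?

Answer: UNREACHABLE

Analysis:
Guard filter leaves 7 enabled edge(s).
L0 = {0}
L1 = {1}  total {0,1}
L2 = {3}  total {0,1,3}
Reachable = {0,1,3}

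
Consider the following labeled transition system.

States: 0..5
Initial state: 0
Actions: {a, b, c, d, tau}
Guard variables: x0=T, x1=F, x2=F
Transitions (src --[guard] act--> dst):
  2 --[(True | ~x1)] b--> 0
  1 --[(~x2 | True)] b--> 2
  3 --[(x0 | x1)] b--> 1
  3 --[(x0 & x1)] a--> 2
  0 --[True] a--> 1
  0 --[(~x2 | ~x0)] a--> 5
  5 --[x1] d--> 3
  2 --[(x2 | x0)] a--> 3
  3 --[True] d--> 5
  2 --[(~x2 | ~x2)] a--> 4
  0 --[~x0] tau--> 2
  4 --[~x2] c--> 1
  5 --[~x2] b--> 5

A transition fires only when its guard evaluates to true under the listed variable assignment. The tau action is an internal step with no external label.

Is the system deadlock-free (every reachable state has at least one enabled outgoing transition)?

Answer: DEADLOCK-FREE

Analysis:
Reach set: {0,1,2,3,4,5}
  0: a→1  a→5  [2 exit(s)]
  1: b→2  [1 exit(s)]
  2: a→3  a→4  b→0  [3 exit(s)]
  3: b→1  d→5  [2 exit(s)]
  4: c→1  [1 exit(s)]
  5: b→5  [1 exit(s)]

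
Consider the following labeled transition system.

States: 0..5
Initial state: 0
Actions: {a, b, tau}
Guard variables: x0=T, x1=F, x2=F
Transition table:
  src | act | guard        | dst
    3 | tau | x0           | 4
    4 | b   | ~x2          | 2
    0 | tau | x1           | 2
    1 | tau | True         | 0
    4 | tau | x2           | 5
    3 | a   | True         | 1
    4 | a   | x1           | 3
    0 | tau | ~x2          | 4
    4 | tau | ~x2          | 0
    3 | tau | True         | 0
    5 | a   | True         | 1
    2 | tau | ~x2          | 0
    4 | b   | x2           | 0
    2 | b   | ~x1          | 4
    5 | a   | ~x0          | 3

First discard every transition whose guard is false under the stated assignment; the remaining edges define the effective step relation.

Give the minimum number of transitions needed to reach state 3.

Layered search for 3:
  depth 0: {0}
  depth 1: {4}
  depth 2: {2}
3 never appears.

Answer: UNREACHABLE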